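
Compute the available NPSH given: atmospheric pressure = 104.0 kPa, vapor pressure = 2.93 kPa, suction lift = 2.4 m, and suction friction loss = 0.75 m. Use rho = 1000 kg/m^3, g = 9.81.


NPSHa = p_atm/(rho*g) - z_s - hf_s - p_vap/(rho*g).
p_atm/(rho*g) = 104.0*1000 / (1000*9.81) = 10.601 m.
p_vap/(rho*g) = 2.93*1000 / (1000*9.81) = 0.299 m.
NPSHa = 10.601 - 2.4 - 0.75 - 0.299
      = 7.15 m.

7.15


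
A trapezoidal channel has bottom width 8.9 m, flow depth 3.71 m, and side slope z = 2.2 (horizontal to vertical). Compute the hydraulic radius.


For a trapezoidal section with side slope z:
A = (b + z*y)*y = (8.9 + 2.2*3.71)*3.71 = 63.3 m^2.
P = b + 2*y*sqrt(1 + z^2) = 8.9 + 2*3.71*sqrt(1 + 2.2^2) = 26.831 m.
R = A/P = 63.3 / 26.831 = 2.3592 m.

2.3592


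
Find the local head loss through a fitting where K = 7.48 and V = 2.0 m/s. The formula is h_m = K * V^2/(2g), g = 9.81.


Minor loss formula: h_m = K * V^2/(2g).
V^2 = 2.0^2 = 4.0.
V^2/(2g) = 4.0 / 19.62 = 0.2039 m.
h_m = 7.48 * 0.2039 = 1.525 m.

1.525


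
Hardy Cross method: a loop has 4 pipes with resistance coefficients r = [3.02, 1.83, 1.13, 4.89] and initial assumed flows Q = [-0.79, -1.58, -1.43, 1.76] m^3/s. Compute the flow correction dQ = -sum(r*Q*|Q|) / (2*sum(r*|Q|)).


Numerator terms (r*Q*|Q|): 3.02*-0.79*|-0.79| = -1.8848; 1.83*-1.58*|-1.58| = -4.5684; 1.13*-1.43*|-1.43| = -2.3107; 4.89*1.76*|1.76| = 15.1473.
Sum of numerator = 6.3833.
Denominator terms (r*|Q|): 3.02*|-0.79| = 2.3858; 1.83*|-1.58| = 2.8914; 1.13*|-1.43| = 1.6159; 4.89*|1.76| = 8.6064.
2 * sum of denominator = 2 * 15.4995 = 30.999.
dQ = -6.3833 / 30.999 = -0.2059 m^3/s.

-0.2059


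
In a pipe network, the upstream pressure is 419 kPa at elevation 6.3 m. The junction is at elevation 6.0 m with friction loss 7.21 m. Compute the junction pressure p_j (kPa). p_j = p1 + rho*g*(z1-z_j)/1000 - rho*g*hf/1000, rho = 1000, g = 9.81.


Junction pressure: p_j = p1 + rho*g*(z1 - z_j)/1000 - rho*g*hf/1000.
Elevation term = 1000*9.81*(6.3 - 6.0)/1000 = 2.943 kPa.
Friction term = 1000*9.81*7.21/1000 = 70.73 kPa.
p_j = 419 + 2.943 - 70.73 = 351.21 kPa.

351.21


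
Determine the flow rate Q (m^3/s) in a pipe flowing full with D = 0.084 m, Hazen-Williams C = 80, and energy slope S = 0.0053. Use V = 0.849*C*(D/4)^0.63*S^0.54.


For a full circular pipe, R = D/4 = 0.084/4 = 0.021 m.
V = 0.849 * 80 * 0.021^0.63 * 0.0053^0.54
  = 0.849 * 80 * 0.0877 * 0.059035
  = 0.3516 m/s.
Pipe area A = pi*D^2/4 = pi*0.084^2/4 = 0.0055 m^2.
Q = A * V = 0.0055 * 0.3516 = 0.0019 m^3/s.

0.0019


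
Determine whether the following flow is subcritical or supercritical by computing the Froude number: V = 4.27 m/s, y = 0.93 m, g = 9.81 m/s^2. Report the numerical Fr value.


The Froude number is defined as Fr = V / sqrt(g*y).
g*y = 9.81 * 0.93 = 9.1233.
sqrt(g*y) = sqrt(9.1233) = 3.0205.
Fr = 4.27 / 3.0205 = 1.4137.
Since Fr > 1, the flow is supercritical.

1.4137


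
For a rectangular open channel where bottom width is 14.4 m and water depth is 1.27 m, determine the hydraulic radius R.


For a rectangular section:
Flow area A = b * y = 14.4 * 1.27 = 18.29 m^2.
Wetted perimeter P = b + 2y = 14.4 + 2*1.27 = 16.94 m.
Hydraulic radius R = A/P = 18.29 / 16.94 = 1.0796 m.

1.0796


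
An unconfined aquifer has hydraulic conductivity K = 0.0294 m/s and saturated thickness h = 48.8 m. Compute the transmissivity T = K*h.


Transmissivity is defined as T = K * h.
T = 0.0294 * 48.8
  = 1.4347 m^2/s.

1.4347


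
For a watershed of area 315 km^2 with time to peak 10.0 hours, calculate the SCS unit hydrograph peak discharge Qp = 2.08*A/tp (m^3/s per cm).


SCS formula: Qp = 2.08 * A / tp.
Qp = 2.08 * 315 / 10.0
   = 655.2 / 10.0
   = 65.52 m^3/s per cm.

65.52


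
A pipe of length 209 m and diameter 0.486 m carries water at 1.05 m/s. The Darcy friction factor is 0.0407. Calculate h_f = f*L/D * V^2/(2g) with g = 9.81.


Darcy-Weisbach equation: h_f = f * (L/D) * V^2/(2g).
f * L/D = 0.0407 * 209/0.486 = 17.5027.
V^2/(2g) = 1.05^2 / (2*9.81) = 1.1025 / 19.62 = 0.0562 m.
h_f = 17.5027 * 0.0562 = 0.984 m.

0.984


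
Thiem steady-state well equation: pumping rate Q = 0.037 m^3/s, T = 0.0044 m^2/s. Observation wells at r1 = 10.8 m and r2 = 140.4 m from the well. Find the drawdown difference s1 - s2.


Thiem equation: s1 - s2 = Q/(2*pi*T) * ln(r2/r1).
ln(r2/r1) = ln(140.4/10.8) = 2.5649.
Q/(2*pi*T) = 0.037 / (2*pi*0.0044) = 0.037 / 0.0276 = 1.3383.
s1 - s2 = 1.3383 * 2.5649 = 3.4328 m.

3.4328


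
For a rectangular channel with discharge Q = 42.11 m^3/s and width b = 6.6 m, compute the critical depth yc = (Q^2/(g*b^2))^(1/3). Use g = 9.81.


Using yc = (Q^2 / (g * b^2))^(1/3):
Q^2 = 42.11^2 = 1773.25.
g * b^2 = 9.81 * 6.6^2 = 9.81 * 43.56 = 427.32.
Q^2 / (g*b^2) = 1773.25 / 427.32 = 4.1497.
yc = 4.1497^(1/3) = 1.607 m.

1.607


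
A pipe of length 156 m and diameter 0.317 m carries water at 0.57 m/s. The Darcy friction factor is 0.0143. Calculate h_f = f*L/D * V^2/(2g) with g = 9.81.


Darcy-Weisbach equation: h_f = f * (L/D) * V^2/(2g).
f * L/D = 0.0143 * 156/0.317 = 7.0372.
V^2/(2g) = 0.57^2 / (2*9.81) = 0.3249 / 19.62 = 0.0166 m.
h_f = 7.0372 * 0.0166 = 0.117 m.

0.117


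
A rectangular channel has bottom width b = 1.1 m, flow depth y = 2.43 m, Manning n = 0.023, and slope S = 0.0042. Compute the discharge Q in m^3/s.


For a rectangular channel, the cross-sectional area A = b * y = 1.1 * 2.43 = 2.67 m^2.
The wetted perimeter P = b + 2y = 1.1 + 2*2.43 = 5.96 m.
Hydraulic radius R = A/P = 2.67/5.96 = 0.4485 m.
Velocity V = (1/n)*R^(2/3)*S^(1/2) = (1/0.023)*0.4485^(2/3)*0.0042^(1/2) = 1.6509 m/s.
Discharge Q = A * V = 2.67 * 1.6509 = 4.413 m^3/s.

4.413


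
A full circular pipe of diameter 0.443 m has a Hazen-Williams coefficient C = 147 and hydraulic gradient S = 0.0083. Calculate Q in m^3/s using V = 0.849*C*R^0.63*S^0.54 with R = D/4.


For a full circular pipe, R = D/4 = 0.443/4 = 0.1108 m.
V = 0.849 * 147 * 0.1108^0.63 * 0.0083^0.54
  = 0.849 * 147 * 0.249998 * 0.075215
  = 2.3467 m/s.
Pipe area A = pi*D^2/4 = pi*0.443^2/4 = 0.1541 m^2.
Q = A * V = 0.1541 * 2.3467 = 0.3617 m^3/s.

0.3617


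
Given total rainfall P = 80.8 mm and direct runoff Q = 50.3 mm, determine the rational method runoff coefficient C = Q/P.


The runoff coefficient C = runoff depth / rainfall depth.
C = 50.3 / 80.8
  = 0.6225.

0.6225


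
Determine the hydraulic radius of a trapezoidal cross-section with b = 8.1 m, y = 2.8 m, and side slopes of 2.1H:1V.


For a trapezoidal section with side slope z:
A = (b + z*y)*y = (8.1 + 2.1*2.8)*2.8 = 39.144 m^2.
P = b + 2*y*sqrt(1 + z^2) = 8.1 + 2*2.8*sqrt(1 + 2.1^2) = 21.125 m.
R = A/P = 39.144 / 21.125 = 1.8529 m.

1.8529


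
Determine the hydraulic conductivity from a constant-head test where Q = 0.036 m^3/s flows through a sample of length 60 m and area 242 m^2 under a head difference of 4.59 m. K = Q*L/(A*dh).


From K = Q*L / (A*dh):
Numerator: Q*L = 0.036 * 60 = 2.16.
Denominator: A*dh = 242 * 4.59 = 1110.78.
K = 2.16 / 1110.78 = 0.001945 m/s.

0.001945


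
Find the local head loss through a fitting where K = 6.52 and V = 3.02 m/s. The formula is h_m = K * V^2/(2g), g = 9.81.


Minor loss formula: h_m = K * V^2/(2g).
V^2 = 3.02^2 = 9.1204.
V^2/(2g) = 9.1204 / 19.62 = 0.4649 m.
h_m = 6.52 * 0.4649 = 3.0308 m.

3.0308


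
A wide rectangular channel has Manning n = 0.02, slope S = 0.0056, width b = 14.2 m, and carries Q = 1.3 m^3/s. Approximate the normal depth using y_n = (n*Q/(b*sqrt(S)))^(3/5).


We use the wide-channel approximation y_n = (n*Q/(b*sqrt(S)))^(3/5).
sqrt(S) = sqrt(0.0056) = 0.074833.
Numerator: n*Q = 0.02 * 1.3 = 0.026.
Denominator: b*sqrt(S) = 14.2 * 0.074833 = 1.062629.
arg = 0.0245.
y_n = 0.0245^(3/5) = 0.1079 m.

0.1079


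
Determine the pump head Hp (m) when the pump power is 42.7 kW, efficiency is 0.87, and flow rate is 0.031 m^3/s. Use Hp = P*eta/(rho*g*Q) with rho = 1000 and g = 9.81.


Pump head formula: Hp = P * eta / (rho * g * Q).
Numerator: P * eta = 42.7 * 1000 * 0.87 = 37149.0 W.
Denominator: rho * g * Q = 1000 * 9.81 * 0.031 = 304.11.
Hp = 37149.0 / 304.11 = 122.16 m.

122.16


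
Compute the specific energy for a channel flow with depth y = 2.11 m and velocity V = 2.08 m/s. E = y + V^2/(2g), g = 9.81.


Specific energy E = y + V^2/(2g).
Velocity head = V^2/(2g) = 2.08^2 / (2*9.81) = 4.3264 / 19.62 = 0.2205 m.
E = 2.11 + 0.2205 = 2.3305 m.

2.3305


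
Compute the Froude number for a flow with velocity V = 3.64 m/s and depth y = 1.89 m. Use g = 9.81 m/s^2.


The Froude number is defined as Fr = V / sqrt(g*y).
g*y = 9.81 * 1.89 = 18.5409.
sqrt(g*y) = sqrt(18.5409) = 4.3059.
Fr = 3.64 / 4.3059 = 0.8453.

0.8453


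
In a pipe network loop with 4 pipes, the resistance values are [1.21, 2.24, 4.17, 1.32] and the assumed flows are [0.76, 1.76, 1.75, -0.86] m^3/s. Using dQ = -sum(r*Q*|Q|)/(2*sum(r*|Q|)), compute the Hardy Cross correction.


Numerator terms (r*Q*|Q|): 1.21*0.76*|0.76| = 0.6989; 2.24*1.76*|1.76| = 6.9386; 4.17*1.75*|1.75| = 12.7706; 1.32*-0.86*|-0.86| = -0.9763.
Sum of numerator = 19.4319.
Denominator terms (r*|Q|): 1.21*|0.76| = 0.9196; 2.24*|1.76| = 3.9424; 4.17*|1.75| = 7.2975; 1.32*|-0.86| = 1.1352.
2 * sum of denominator = 2 * 13.2947 = 26.5894.
dQ = -19.4319 / 26.5894 = -0.7308 m^3/s.

-0.7308


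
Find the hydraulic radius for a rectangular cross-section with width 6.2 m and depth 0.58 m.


For a rectangular section:
Flow area A = b * y = 6.2 * 0.58 = 3.6 m^2.
Wetted perimeter P = b + 2y = 6.2 + 2*0.58 = 7.36 m.
Hydraulic radius R = A/P = 3.6 / 7.36 = 0.4886 m.

0.4886


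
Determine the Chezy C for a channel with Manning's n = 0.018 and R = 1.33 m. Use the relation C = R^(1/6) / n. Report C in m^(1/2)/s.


The Chezy coefficient relates to Manning's n through C = R^(1/6) / n.
R^(1/6) = 1.33^(1/6) = 1.048677.
C = 1.048677 / 0.018 = 58.26 m^(1/2)/s.

58.26


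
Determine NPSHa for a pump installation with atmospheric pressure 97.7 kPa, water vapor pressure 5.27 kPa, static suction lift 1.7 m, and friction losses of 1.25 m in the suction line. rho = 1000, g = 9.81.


NPSHa = p_atm/(rho*g) - z_s - hf_s - p_vap/(rho*g).
p_atm/(rho*g) = 97.7*1000 / (1000*9.81) = 9.959 m.
p_vap/(rho*g) = 5.27*1000 / (1000*9.81) = 0.537 m.
NPSHa = 9.959 - 1.7 - 1.25 - 0.537
      = 6.47 m.

6.47


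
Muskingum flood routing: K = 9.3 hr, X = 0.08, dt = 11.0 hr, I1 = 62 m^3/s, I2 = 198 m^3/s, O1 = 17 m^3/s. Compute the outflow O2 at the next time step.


Muskingum coefficients:
denom = 2*K*(1-X) + dt = 2*9.3*(1-0.08) + 11.0 = 28.112.
C0 = (dt - 2*K*X)/denom = (11.0 - 2*9.3*0.08)/28.112 = 0.3384.
C1 = (dt + 2*K*X)/denom = (11.0 + 2*9.3*0.08)/28.112 = 0.4442.
C2 = (2*K*(1-X) - dt)/denom = 0.2174.
O2 = C0*I2 + C1*I1 + C2*O1
   = 0.3384*198 + 0.4442*62 + 0.2174*17
   = 98.23 m^3/s.

98.23


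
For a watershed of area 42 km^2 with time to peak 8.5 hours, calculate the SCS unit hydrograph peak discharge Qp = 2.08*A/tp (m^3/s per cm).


SCS formula: Qp = 2.08 * A / tp.
Qp = 2.08 * 42 / 8.5
   = 87.36 / 8.5
   = 10.28 m^3/s per cm.

10.28


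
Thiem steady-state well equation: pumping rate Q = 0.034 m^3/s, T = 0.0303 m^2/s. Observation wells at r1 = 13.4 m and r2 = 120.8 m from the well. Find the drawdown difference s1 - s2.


Thiem equation: s1 - s2 = Q/(2*pi*T) * ln(r2/r1).
ln(r2/r1) = ln(120.8/13.4) = 2.1989.
Q/(2*pi*T) = 0.034 / (2*pi*0.0303) = 0.034 / 0.1904 = 0.1786.
s1 - s2 = 0.1786 * 2.1989 = 0.3927 m.

0.3927


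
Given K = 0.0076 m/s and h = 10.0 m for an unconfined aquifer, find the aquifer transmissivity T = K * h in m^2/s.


Transmissivity is defined as T = K * h.
T = 0.0076 * 10.0
  = 0.076 m^2/s.

0.076


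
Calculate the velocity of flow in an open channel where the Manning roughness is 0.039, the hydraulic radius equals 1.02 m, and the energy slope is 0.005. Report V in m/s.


Manning's equation gives V = (1/n) * R^(2/3) * S^(1/2).
First, compute R^(2/3) = 1.02^(2/3) = 1.0133.
Next, S^(1/2) = 0.005^(1/2) = 0.070711.
Then 1/n = 1/0.039 = 25.64.
V = 25.64 * 1.0133 * 0.070711 = 1.8372 m/s.

1.8372


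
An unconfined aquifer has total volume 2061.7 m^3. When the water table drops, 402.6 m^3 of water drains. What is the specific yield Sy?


Specific yield Sy = Volume drained / Total volume.
Sy = 402.6 / 2061.7
   = 0.1953.

0.1953


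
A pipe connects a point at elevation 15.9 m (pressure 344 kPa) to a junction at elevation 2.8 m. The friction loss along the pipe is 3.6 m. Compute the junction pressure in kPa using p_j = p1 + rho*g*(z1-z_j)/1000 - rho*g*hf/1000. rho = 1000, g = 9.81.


Junction pressure: p_j = p1 + rho*g*(z1 - z_j)/1000 - rho*g*hf/1000.
Elevation term = 1000*9.81*(15.9 - 2.8)/1000 = 128.511 kPa.
Friction term = 1000*9.81*3.6/1000 = 35.316 kPa.
p_j = 344 + 128.511 - 35.316 = 437.2 kPa.

437.2


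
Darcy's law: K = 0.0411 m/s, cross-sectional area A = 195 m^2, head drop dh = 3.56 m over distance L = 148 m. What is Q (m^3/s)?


Darcy's law: Q = K * A * i, where i = dh/L.
Hydraulic gradient i = 3.56 / 148 = 0.024054.
Q = 0.0411 * 195 * 0.024054
  = 0.1928 m^3/s.

0.1928


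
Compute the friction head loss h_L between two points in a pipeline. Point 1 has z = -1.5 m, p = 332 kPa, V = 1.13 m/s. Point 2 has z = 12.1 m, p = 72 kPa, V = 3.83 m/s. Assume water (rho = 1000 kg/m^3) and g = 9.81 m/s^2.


Total head at each section: H = z + p/(rho*g) + V^2/(2g).
H1 = -1.5 + 332*1000/(1000*9.81) + 1.13^2/(2*9.81)
   = -1.5 + 33.843 + 0.0651
   = 32.408 m.
H2 = 12.1 + 72*1000/(1000*9.81) + 3.83^2/(2*9.81)
   = 12.1 + 7.339 + 0.7477
   = 20.187 m.
h_L = H1 - H2 = 32.408 - 20.187 = 12.221 m.

12.221


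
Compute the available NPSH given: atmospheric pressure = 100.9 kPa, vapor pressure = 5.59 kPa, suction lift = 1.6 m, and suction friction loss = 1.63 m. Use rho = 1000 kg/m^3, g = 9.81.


NPSHa = p_atm/(rho*g) - z_s - hf_s - p_vap/(rho*g).
p_atm/(rho*g) = 100.9*1000 / (1000*9.81) = 10.285 m.
p_vap/(rho*g) = 5.59*1000 / (1000*9.81) = 0.57 m.
NPSHa = 10.285 - 1.6 - 1.63 - 0.57
      = 6.49 m.

6.49


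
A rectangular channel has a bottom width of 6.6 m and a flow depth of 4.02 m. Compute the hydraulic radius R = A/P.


For a rectangular section:
Flow area A = b * y = 6.6 * 4.02 = 26.53 m^2.
Wetted perimeter P = b + 2y = 6.6 + 2*4.02 = 14.64 m.
Hydraulic radius R = A/P = 26.53 / 14.64 = 1.8123 m.

1.8123


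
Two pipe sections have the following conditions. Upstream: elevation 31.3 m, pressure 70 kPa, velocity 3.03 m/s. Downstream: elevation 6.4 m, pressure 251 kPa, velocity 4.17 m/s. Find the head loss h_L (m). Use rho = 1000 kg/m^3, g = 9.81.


Total head at each section: H = z + p/(rho*g) + V^2/(2g).
H1 = 31.3 + 70*1000/(1000*9.81) + 3.03^2/(2*9.81)
   = 31.3 + 7.136 + 0.4679
   = 38.904 m.
H2 = 6.4 + 251*1000/(1000*9.81) + 4.17^2/(2*9.81)
   = 6.4 + 25.586 + 0.8863
   = 32.872 m.
h_L = H1 - H2 = 38.904 - 32.872 = 6.031 m.

6.031


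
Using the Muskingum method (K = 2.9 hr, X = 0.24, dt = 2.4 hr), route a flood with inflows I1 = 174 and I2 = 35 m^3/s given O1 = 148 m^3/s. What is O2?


Muskingum coefficients:
denom = 2*K*(1-X) + dt = 2*2.9*(1-0.24) + 2.4 = 6.808.
C0 = (dt - 2*K*X)/denom = (2.4 - 2*2.9*0.24)/6.808 = 0.1481.
C1 = (dt + 2*K*X)/denom = (2.4 + 2*2.9*0.24)/6.808 = 0.557.
C2 = (2*K*(1-X) - dt)/denom = 0.2949.
O2 = C0*I2 + C1*I1 + C2*O1
   = 0.1481*35 + 0.557*174 + 0.2949*148
   = 145.75 m^3/s.

145.75


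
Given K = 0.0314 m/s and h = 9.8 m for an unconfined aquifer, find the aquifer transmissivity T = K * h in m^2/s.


Transmissivity is defined as T = K * h.
T = 0.0314 * 9.8
  = 0.3077 m^2/s.

0.3077


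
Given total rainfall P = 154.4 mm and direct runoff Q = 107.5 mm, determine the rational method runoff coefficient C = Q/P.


The runoff coefficient C = runoff depth / rainfall depth.
C = 107.5 / 154.4
  = 0.6962.

0.6962


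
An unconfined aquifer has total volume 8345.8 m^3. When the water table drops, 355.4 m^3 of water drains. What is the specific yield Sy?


Specific yield Sy = Volume drained / Total volume.
Sy = 355.4 / 8345.8
   = 0.0426.

0.0426


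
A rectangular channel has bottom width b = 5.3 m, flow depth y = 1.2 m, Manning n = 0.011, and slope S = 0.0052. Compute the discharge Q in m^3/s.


For a rectangular channel, the cross-sectional area A = b * y = 5.3 * 1.2 = 6.36 m^2.
The wetted perimeter P = b + 2y = 5.3 + 2*1.2 = 7.7 m.
Hydraulic radius R = A/P = 6.36/7.7 = 0.826 m.
Velocity V = (1/n)*R^(2/3)*S^(1/2) = (1/0.011)*0.826^(2/3)*0.0052^(1/2) = 5.771 m/s.
Discharge Q = A * V = 6.36 * 5.771 = 36.704 m^3/s.

36.704


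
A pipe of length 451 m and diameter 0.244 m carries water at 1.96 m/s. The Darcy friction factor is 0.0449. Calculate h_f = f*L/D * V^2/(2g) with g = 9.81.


Darcy-Weisbach equation: h_f = f * (L/D) * V^2/(2g).
f * L/D = 0.0449 * 451/0.244 = 82.9914.
V^2/(2g) = 1.96^2 / (2*9.81) = 3.8416 / 19.62 = 0.1958 m.
h_f = 82.9914 * 0.1958 = 16.25 m.

16.25


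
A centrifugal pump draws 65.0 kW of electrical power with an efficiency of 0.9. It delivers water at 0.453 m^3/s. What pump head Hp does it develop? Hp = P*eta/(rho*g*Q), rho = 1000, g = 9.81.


Pump head formula: Hp = P * eta / (rho * g * Q).
Numerator: P * eta = 65.0 * 1000 * 0.9 = 58500.0 W.
Denominator: rho * g * Q = 1000 * 9.81 * 0.453 = 4443.93.
Hp = 58500.0 / 4443.93 = 13.16 m.

13.16


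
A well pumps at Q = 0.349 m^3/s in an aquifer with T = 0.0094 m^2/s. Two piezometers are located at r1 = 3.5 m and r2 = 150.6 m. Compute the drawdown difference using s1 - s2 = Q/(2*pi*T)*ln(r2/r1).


Thiem equation: s1 - s2 = Q/(2*pi*T) * ln(r2/r1).
ln(r2/r1) = ln(150.6/3.5) = 3.7619.
Q/(2*pi*T) = 0.349 / (2*pi*0.0094) = 0.349 / 0.0591 = 5.9091.
s1 - s2 = 5.9091 * 3.7619 = 22.229 m.

22.229


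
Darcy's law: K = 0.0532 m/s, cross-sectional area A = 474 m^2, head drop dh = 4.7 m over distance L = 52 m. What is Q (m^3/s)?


Darcy's law: Q = K * A * i, where i = dh/L.
Hydraulic gradient i = 4.7 / 52 = 0.090385.
Q = 0.0532 * 474 * 0.090385
  = 2.2792 m^3/s.

2.2792


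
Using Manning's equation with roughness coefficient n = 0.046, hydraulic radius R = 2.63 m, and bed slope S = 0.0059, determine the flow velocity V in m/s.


Manning's equation gives V = (1/n) * R^(2/3) * S^(1/2).
First, compute R^(2/3) = 2.63^(2/3) = 1.9053.
Next, S^(1/2) = 0.0059^(1/2) = 0.076811.
Then 1/n = 1/0.046 = 21.74.
V = 21.74 * 1.9053 * 0.076811 = 3.1815 m/s.

3.1815


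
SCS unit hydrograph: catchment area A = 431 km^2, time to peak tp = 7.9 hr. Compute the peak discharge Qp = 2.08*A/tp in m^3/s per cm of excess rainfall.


SCS formula: Qp = 2.08 * A / tp.
Qp = 2.08 * 431 / 7.9
   = 896.48 / 7.9
   = 113.48 m^3/s per cm.

113.48


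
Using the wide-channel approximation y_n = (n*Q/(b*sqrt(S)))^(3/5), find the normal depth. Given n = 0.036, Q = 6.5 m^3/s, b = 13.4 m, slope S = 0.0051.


We use the wide-channel approximation y_n = (n*Q/(b*sqrt(S)))^(3/5).
sqrt(S) = sqrt(0.0051) = 0.071414.
Numerator: n*Q = 0.036 * 6.5 = 0.234.
Denominator: b*sqrt(S) = 13.4 * 0.071414 = 0.956948.
arg = 0.2445.
y_n = 0.2445^(3/5) = 0.4295 m.

0.4295


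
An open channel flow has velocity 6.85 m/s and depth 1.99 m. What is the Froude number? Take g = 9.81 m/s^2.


The Froude number is defined as Fr = V / sqrt(g*y).
g*y = 9.81 * 1.99 = 19.5219.
sqrt(g*y) = sqrt(19.5219) = 4.4184.
Fr = 6.85 / 4.4184 = 1.5503.

1.5503


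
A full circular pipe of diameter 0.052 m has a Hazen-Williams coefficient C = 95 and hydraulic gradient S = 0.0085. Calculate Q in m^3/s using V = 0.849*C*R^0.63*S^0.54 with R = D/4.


For a full circular pipe, R = D/4 = 0.052/4 = 0.013 m.
V = 0.849 * 95 * 0.013^0.63 * 0.0085^0.54
  = 0.849 * 95 * 0.064831 * 0.076188
  = 0.3984 m/s.
Pipe area A = pi*D^2/4 = pi*0.052^2/4 = 0.0021 m^2.
Q = A * V = 0.0021 * 0.3984 = 0.0008 m^3/s.

0.0008


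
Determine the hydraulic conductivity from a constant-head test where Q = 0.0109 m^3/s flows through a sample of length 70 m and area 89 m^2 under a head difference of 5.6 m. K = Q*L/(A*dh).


From K = Q*L / (A*dh):
Numerator: Q*L = 0.0109 * 70 = 0.763.
Denominator: A*dh = 89 * 5.6 = 498.4.
K = 0.763 / 498.4 = 0.001531 m/s.

0.001531


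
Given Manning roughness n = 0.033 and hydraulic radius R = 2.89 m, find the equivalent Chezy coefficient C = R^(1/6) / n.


The Chezy coefficient relates to Manning's n through C = R^(1/6) / n.
R^(1/6) = 2.89^(1/6) = 1.193483.
C = 1.193483 / 0.033 = 36.17 m^(1/2)/s.

36.17


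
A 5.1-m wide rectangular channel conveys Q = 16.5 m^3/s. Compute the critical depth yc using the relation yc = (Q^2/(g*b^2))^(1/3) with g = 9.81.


Using yc = (Q^2 / (g * b^2))^(1/3):
Q^2 = 16.5^2 = 272.25.
g * b^2 = 9.81 * 5.1^2 = 9.81 * 26.01 = 255.16.
Q^2 / (g*b^2) = 272.25 / 255.16 = 1.067.
yc = 1.067^(1/3) = 1.0218 m.

1.0218


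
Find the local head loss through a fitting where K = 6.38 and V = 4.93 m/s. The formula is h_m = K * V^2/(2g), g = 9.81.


Minor loss formula: h_m = K * V^2/(2g).
V^2 = 4.93^2 = 24.3049.
V^2/(2g) = 24.3049 / 19.62 = 1.2388 m.
h_m = 6.38 * 1.2388 = 7.9034 m.

7.9034


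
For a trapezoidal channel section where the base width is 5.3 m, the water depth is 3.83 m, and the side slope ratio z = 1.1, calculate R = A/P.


For a trapezoidal section with side slope z:
A = (b + z*y)*y = (5.3 + 1.1*3.83)*3.83 = 36.435 m^2.
P = b + 2*y*sqrt(1 + z^2) = 5.3 + 2*3.83*sqrt(1 + 1.1^2) = 16.687 m.
R = A/P = 36.435 / 16.687 = 2.1834 m.

2.1834


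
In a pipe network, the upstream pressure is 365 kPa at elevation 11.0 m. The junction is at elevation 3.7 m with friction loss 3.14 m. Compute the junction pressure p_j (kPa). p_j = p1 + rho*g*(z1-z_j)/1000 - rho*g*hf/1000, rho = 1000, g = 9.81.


Junction pressure: p_j = p1 + rho*g*(z1 - z_j)/1000 - rho*g*hf/1000.
Elevation term = 1000*9.81*(11.0 - 3.7)/1000 = 71.613 kPa.
Friction term = 1000*9.81*3.14/1000 = 30.803 kPa.
p_j = 365 + 71.613 - 30.803 = 405.81 kPa.

405.81


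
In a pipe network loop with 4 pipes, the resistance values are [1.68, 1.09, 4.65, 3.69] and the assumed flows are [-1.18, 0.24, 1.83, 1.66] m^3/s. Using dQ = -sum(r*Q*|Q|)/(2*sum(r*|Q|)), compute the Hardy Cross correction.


Numerator terms (r*Q*|Q|): 1.68*-1.18*|-1.18| = -2.3392; 1.09*0.24*|0.24| = 0.0628; 4.65*1.83*|1.83| = 15.5724; 3.69*1.66*|1.66| = 10.1682.
Sum of numerator = 23.4641.
Denominator terms (r*|Q|): 1.68*|-1.18| = 1.9824; 1.09*|0.24| = 0.2616; 4.65*|1.83| = 8.5095; 3.69*|1.66| = 6.1254.
2 * sum of denominator = 2 * 16.8789 = 33.7578.
dQ = -23.4641 / 33.7578 = -0.6951 m^3/s.

-0.6951


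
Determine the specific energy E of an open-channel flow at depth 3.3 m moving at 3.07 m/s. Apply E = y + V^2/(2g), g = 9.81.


Specific energy E = y + V^2/(2g).
Velocity head = V^2/(2g) = 3.07^2 / (2*9.81) = 9.4249 / 19.62 = 0.4804 m.
E = 3.3 + 0.4804 = 3.7804 m.

3.7804


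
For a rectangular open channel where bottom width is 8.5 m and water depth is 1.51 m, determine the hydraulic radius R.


For a rectangular section:
Flow area A = b * y = 8.5 * 1.51 = 12.84 m^2.
Wetted perimeter P = b + 2y = 8.5 + 2*1.51 = 11.52 m.
Hydraulic radius R = A/P = 12.84 / 11.52 = 1.1141 m.

1.1141


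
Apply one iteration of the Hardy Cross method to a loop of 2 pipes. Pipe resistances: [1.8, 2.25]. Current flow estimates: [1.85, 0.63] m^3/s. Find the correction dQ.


Numerator terms (r*Q*|Q|): 1.8*1.85*|1.85| = 6.1605; 2.25*0.63*|0.63| = 0.893.
Sum of numerator = 7.0535.
Denominator terms (r*|Q|): 1.8*|1.85| = 3.33; 2.25*|0.63| = 1.4175.
2 * sum of denominator = 2 * 4.7475 = 9.495.
dQ = -7.0535 / 9.495 = -0.7429 m^3/s.

-0.7429


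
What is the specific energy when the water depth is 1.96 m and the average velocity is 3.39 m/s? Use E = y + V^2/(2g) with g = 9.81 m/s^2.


Specific energy E = y + V^2/(2g).
Velocity head = V^2/(2g) = 3.39^2 / (2*9.81) = 11.4921 / 19.62 = 0.5857 m.
E = 1.96 + 0.5857 = 2.5457 m.

2.5457


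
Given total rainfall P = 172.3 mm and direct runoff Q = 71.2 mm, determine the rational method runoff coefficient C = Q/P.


The runoff coefficient C = runoff depth / rainfall depth.
C = 71.2 / 172.3
  = 0.4132.

0.4132


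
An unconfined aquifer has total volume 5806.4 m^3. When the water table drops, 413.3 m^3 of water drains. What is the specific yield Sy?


Specific yield Sy = Volume drained / Total volume.
Sy = 413.3 / 5806.4
   = 0.0712.

0.0712


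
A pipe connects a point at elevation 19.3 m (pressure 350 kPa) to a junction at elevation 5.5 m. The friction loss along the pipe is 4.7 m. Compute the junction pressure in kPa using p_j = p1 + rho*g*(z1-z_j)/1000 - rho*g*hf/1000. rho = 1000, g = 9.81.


Junction pressure: p_j = p1 + rho*g*(z1 - z_j)/1000 - rho*g*hf/1000.
Elevation term = 1000*9.81*(19.3 - 5.5)/1000 = 135.378 kPa.
Friction term = 1000*9.81*4.7/1000 = 46.107 kPa.
p_j = 350 + 135.378 - 46.107 = 439.27 kPa.

439.27


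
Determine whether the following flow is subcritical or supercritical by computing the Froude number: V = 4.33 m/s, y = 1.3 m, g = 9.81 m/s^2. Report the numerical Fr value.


The Froude number is defined as Fr = V / sqrt(g*y).
g*y = 9.81 * 1.3 = 12.753.
sqrt(g*y) = sqrt(12.753) = 3.5711.
Fr = 4.33 / 3.5711 = 1.2125.
Since Fr > 1, the flow is supercritical.

1.2125


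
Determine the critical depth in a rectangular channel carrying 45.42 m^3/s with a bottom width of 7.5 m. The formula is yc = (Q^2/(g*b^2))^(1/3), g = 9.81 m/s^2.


Using yc = (Q^2 / (g * b^2))^(1/3):
Q^2 = 45.42^2 = 2062.98.
g * b^2 = 9.81 * 7.5^2 = 9.81 * 56.25 = 551.81.
Q^2 / (g*b^2) = 2062.98 / 551.81 = 3.7386.
yc = 3.7386^(1/3) = 1.552 m.

1.552


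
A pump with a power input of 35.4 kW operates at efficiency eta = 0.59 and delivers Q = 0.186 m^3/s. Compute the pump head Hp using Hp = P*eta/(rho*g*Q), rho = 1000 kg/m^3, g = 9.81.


Pump head formula: Hp = P * eta / (rho * g * Q).
Numerator: P * eta = 35.4 * 1000 * 0.59 = 20886.0 W.
Denominator: rho * g * Q = 1000 * 9.81 * 0.186 = 1824.66.
Hp = 20886.0 / 1824.66 = 11.45 m.

11.45


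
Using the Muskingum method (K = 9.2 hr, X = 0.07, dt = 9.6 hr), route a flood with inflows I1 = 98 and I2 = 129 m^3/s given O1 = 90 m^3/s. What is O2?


Muskingum coefficients:
denom = 2*K*(1-X) + dt = 2*9.2*(1-0.07) + 9.6 = 26.712.
C0 = (dt - 2*K*X)/denom = (9.6 - 2*9.2*0.07)/26.712 = 0.3112.
C1 = (dt + 2*K*X)/denom = (9.6 + 2*9.2*0.07)/26.712 = 0.4076.
C2 = (2*K*(1-X) - dt)/denom = 0.2812.
O2 = C0*I2 + C1*I1 + C2*O1
   = 0.3112*129 + 0.4076*98 + 0.2812*90
   = 105.4 m^3/s.

105.4


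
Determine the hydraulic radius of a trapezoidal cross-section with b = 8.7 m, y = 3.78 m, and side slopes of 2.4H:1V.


For a trapezoidal section with side slope z:
A = (b + z*y)*y = (8.7 + 2.4*3.78)*3.78 = 67.178 m^2.
P = b + 2*y*sqrt(1 + z^2) = 8.7 + 2*3.78*sqrt(1 + 2.4^2) = 28.356 m.
R = A/P = 67.178 / 28.356 = 2.3691 m.

2.3691


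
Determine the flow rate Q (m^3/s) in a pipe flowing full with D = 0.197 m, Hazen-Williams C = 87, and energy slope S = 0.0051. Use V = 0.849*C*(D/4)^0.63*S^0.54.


For a full circular pipe, R = D/4 = 0.197/4 = 0.0493 m.
V = 0.849 * 87 * 0.0493^0.63 * 0.0051^0.54
  = 0.849 * 87 * 0.150043 * 0.057821
  = 0.6408 m/s.
Pipe area A = pi*D^2/4 = pi*0.197^2/4 = 0.0305 m^2.
Q = A * V = 0.0305 * 0.6408 = 0.0195 m^3/s.

0.0195


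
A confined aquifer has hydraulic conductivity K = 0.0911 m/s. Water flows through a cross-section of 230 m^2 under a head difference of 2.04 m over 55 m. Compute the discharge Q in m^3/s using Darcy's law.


Darcy's law: Q = K * A * i, where i = dh/L.
Hydraulic gradient i = 2.04 / 55 = 0.037091.
Q = 0.0911 * 230 * 0.037091
  = 0.7772 m^3/s.

0.7772


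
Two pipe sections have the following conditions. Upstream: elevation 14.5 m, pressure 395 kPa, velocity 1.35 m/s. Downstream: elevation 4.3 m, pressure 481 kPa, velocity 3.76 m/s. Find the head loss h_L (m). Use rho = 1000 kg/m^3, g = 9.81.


Total head at each section: H = z + p/(rho*g) + V^2/(2g).
H1 = 14.5 + 395*1000/(1000*9.81) + 1.35^2/(2*9.81)
   = 14.5 + 40.265 + 0.0929
   = 54.858 m.
H2 = 4.3 + 481*1000/(1000*9.81) + 3.76^2/(2*9.81)
   = 4.3 + 49.032 + 0.7206
   = 54.052 m.
h_L = H1 - H2 = 54.858 - 54.052 = 0.806 m.

0.806


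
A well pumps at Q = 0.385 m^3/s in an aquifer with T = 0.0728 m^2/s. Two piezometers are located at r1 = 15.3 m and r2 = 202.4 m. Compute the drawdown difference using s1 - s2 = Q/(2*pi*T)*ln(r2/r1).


Thiem equation: s1 - s2 = Q/(2*pi*T) * ln(r2/r1).
ln(r2/r1) = ln(202.4/15.3) = 2.5824.
Q/(2*pi*T) = 0.385 / (2*pi*0.0728) = 0.385 / 0.4574 = 0.8417.
s1 - s2 = 0.8417 * 2.5824 = 2.1736 m.

2.1736


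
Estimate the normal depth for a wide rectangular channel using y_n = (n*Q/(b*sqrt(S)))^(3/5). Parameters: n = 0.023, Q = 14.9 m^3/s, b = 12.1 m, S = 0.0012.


We use the wide-channel approximation y_n = (n*Q/(b*sqrt(S)))^(3/5).
sqrt(S) = sqrt(0.0012) = 0.034641.
Numerator: n*Q = 0.023 * 14.9 = 0.3427.
Denominator: b*sqrt(S) = 12.1 * 0.034641 = 0.419156.
arg = 0.8176.
y_n = 0.8176^(3/5) = 0.8862 m.

0.8862


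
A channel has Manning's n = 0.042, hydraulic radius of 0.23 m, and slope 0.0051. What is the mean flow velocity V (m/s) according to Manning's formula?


Manning's equation gives V = (1/n) * R^(2/3) * S^(1/2).
First, compute R^(2/3) = 0.23^(2/3) = 0.3754.
Next, S^(1/2) = 0.0051^(1/2) = 0.071414.
Then 1/n = 1/0.042 = 23.81.
V = 23.81 * 0.3754 * 0.071414 = 0.6383 m/s.

0.6383


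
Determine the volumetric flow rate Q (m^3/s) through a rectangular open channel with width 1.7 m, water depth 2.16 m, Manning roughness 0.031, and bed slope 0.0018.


For a rectangular channel, the cross-sectional area A = b * y = 1.7 * 2.16 = 3.67 m^2.
The wetted perimeter P = b + 2y = 1.7 + 2*2.16 = 6.02 m.
Hydraulic radius R = A/P = 3.67/6.02 = 0.61 m.
Velocity V = (1/n)*R^(2/3)*S^(1/2) = (1/0.031)*0.61^(2/3)*0.0018^(1/2) = 0.9843 m/s.
Discharge Q = A * V = 3.67 * 0.9843 = 3.614 m^3/s.

3.614


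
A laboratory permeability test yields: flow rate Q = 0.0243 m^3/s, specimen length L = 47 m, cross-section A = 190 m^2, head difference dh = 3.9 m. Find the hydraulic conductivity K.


From K = Q*L / (A*dh):
Numerator: Q*L = 0.0243 * 47 = 1.1421.
Denominator: A*dh = 190 * 3.9 = 741.0.
K = 1.1421 / 741.0 = 0.001541 m/s.

0.001541


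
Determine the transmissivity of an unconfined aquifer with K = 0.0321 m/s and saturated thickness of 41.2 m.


Transmissivity is defined as T = K * h.
T = 0.0321 * 41.2
  = 1.3225 m^2/s.

1.3225


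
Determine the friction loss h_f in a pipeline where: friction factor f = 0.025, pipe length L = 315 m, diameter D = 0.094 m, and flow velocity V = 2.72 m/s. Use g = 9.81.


Darcy-Weisbach equation: h_f = f * (L/D) * V^2/(2g).
f * L/D = 0.025 * 315/0.094 = 83.7766.
V^2/(2g) = 2.72^2 / (2*9.81) = 7.3984 / 19.62 = 0.3771 m.
h_f = 83.7766 * 0.3771 = 31.591 m.

31.591


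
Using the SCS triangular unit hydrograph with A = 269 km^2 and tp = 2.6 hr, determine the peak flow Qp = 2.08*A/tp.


SCS formula: Qp = 2.08 * A / tp.
Qp = 2.08 * 269 / 2.6
   = 559.52 / 2.6
   = 215.2 m^3/s per cm.

215.2


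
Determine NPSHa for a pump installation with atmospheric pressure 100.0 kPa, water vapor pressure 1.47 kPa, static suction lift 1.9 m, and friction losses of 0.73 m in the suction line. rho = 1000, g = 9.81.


NPSHa = p_atm/(rho*g) - z_s - hf_s - p_vap/(rho*g).
p_atm/(rho*g) = 100.0*1000 / (1000*9.81) = 10.194 m.
p_vap/(rho*g) = 1.47*1000 / (1000*9.81) = 0.15 m.
NPSHa = 10.194 - 1.9 - 0.73 - 0.15
      = 7.41 m.

7.41


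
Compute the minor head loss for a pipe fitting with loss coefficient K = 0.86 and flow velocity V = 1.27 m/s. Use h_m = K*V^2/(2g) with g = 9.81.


Minor loss formula: h_m = K * V^2/(2g).
V^2 = 1.27^2 = 1.6129.
V^2/(2g) = 1.6129 / 19.62 = 0.0822 m.
h_m = 0.86 * 0.0822 = 0.0707 m.

0.0707


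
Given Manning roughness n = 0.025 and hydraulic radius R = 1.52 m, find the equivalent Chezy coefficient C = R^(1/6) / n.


The Chezy coefficient relates to Manning's n through C = R^(1/6) / n.
R^(1/6) = 1.52^(1/6) = 1.072278.
C = 1.072278 / 0.025 = 42.89 m^(1/2)/s.

42.89


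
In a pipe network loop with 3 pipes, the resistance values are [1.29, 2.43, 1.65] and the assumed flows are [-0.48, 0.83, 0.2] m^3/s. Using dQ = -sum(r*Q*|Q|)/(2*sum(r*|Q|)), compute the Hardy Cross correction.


Numerator terms (r*Q*|Q|): 1.29*-0.48*|-0.48| = -0.2972; 2.43*0.83*|0.83| = 1.674; 1.65*0.2*|0.2| = 0.066.
Sum of numerator = 1.4428.
Denominator terms (r*|Q|): 1.29*|-0.48| = 0.6192; 2.43*|0.83| = 2.0169; 1.65*|0.2| = 0.33.
2 * sum of denominator = 2 * 2.9661 = 5.9322.
dQ = -1.4428 / 5.9322 = -0.2432 m^3/s.

-0.2432


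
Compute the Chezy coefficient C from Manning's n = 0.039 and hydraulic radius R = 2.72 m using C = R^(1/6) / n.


The Chezy coefficient relates to Manning's n through C = R^(1/6) / n.
R^(1/6) = 2.72^(1/6) = 1.181485.
C = 1.181485 / 0.039 = 30.29 m^(1/2)/s.

30.29


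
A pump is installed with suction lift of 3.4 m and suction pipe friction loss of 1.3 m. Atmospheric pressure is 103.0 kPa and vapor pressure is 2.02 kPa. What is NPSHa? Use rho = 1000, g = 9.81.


NPSHa = p_atm/(rho*g) - z_s - hf_s - p_vap/(rho*g).
p_atm/(rho*g) = 103.0*1000 / (1000*9.81) = 10.499 m.
p_vap/(rho*g) = 2.02*1000 / (1000*9.81) = 0.206 m.
NPSHa = 10.499 - 3.4 - 1.3 - 0.206
      = 5.59 m.

5.59


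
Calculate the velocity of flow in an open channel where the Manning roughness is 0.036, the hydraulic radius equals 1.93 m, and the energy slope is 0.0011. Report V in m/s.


Manning's equation gives V = (1/n) * R^(2/3) * S^(1/2).
First, compute R^(2/3) = 1.93^(2/3) = 1.5501.
Next, S^(1/2) = 0.0011^(1/2) = 0.033166.
Then 1/n = 1/0.036 = 27.78.
V = 27.78 * 1.5501 * 0.033166 = 1.4281 m/s.

1.4281


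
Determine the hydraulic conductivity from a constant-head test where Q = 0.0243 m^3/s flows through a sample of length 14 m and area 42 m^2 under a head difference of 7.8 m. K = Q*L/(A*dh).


From K = Q*L / (A*dh):
Numerator: Q*L = 0.0243 * 14 = 0.3402.
Denominator: A*dh = 42 * 7.8 = 327.6.
K = 0.3402 / 327.6 = 0.001038 m/s.

0.001038


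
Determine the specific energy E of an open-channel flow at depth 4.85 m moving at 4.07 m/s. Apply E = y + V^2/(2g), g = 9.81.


Specific energy E = y + V^2/(2g).
Velocity head = V^2/(2g) = 4.07^2 / (2*9.81) = 16.5649 / 19.62 = 0.8443 m.
E = 4.85 + 0.8443 = 5.6943 m.

5.6943


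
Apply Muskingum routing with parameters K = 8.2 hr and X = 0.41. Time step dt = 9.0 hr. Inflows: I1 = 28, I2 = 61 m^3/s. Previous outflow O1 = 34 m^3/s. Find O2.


Muskingum coefficients:
denom = 2*K*(1-X) + dt = 2*8.2*(1-0.41) + 9.0 = 18.676.
C0 = (dt - 2*K*X)/denom = (9.0 - 2*8.2*0.41)/18.676 = 0.1219.
C1 = (dt + 2*K*X)/denom = (9.0 + 2*8.2*0.41)/18.676 = 0.8419.
C2 = (2*K*(1-X) - dt)/denom = 0.0362.
O2 = C0*I2 + C1*I1 + C2*O1
   = 0.1219*61 + 0.8419*28 + 0.0362*34
   = 32.24 m^3/s.

32.24


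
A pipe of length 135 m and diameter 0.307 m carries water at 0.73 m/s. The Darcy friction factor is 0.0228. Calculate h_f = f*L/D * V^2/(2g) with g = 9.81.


Darcy-Weisbach equation: h_f = f * (L/D) * V^2/(2g).
f * L/D = 0.0228 * 135/0.307 = 10.0261.
V^2/(2g) = 0.73^2 / (2*9.81) = 0.5329 / 19.62 = 0.0272 m.
h_f = 10.0261 * 0.0272 = 0.272 m.

0.272


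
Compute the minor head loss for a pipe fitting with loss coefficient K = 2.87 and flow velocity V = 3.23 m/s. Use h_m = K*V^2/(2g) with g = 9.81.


Minor loss formula: h_m = K * V^2/(2g).
V^2 = 3.23^2 = 10.4329.
V^2/(2g) = 10.4329 / 19.62 = 0.5317 m.
h_m = 2.87 * 0.5317 = 1.5261 m.

1.5261


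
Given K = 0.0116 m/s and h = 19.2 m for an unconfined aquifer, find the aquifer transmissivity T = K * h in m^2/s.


Transmissivity is defined as T = K * h.
T = 0.0116 * 19.2
  = 0.2227 m^2/s.

0.2227


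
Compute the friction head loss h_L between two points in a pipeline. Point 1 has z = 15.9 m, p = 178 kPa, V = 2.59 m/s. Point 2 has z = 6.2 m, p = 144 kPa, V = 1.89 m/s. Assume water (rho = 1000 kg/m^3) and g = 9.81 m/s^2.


Total head at each section: H = z + p/(rho*g) + V^2/(2g).
H1 = 15.9 + 178*1000/(1000*9.81) + 2.59^2/(2*9.81)
   = 15.9 + 18.145 + 0.3419
   = 34.387 m.
H2 = 6.2 + 144*1000/(1000*9.81) + 1.89^2/(2*9.81)
   = 6.2 + 14.679 + 0.1821
   = 21.061 m.
h_L = H1 - H2 = 34.387 - 21.061 = 13.326 m.

13.326


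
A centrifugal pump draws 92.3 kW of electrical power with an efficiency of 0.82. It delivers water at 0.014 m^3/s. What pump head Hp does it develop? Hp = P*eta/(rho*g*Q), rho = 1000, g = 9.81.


Pump head formula: Hp = P * eta / (rho * g * Q).
Numerator: P * eta = 92.3 * 1000 * 0.82 = 75686.0 W.
Denominator: rho * g * Q = 1000 * 9.81 * 0.014 = 137.34.
Hp = 75686.0 / 137.34 = 551.08 m.

551.08


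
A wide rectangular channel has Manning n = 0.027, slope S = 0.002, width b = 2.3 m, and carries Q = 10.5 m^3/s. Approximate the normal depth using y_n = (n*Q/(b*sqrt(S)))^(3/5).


We use the wide-channel approximation y_n = (n*Q/(b*sqrt(S)))^(3/5).
sqrt(S) = sqrt(0.002) = 0.044721.
Numerator: n*Q = 0.027 * 10.5 = 0.2835.
Denominator: b*sqrt(S) = 2.3 * 0.044721 = 0.102858.
arg = 2.7562.
y_n = 2.7562^(3/5) = 1.8373 m.

1.8373


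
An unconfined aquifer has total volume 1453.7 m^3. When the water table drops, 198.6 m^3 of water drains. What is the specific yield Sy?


Specific yield Sy = Volume drained / Total volume.
Sy = 198.6 / 1453.7
   = 0.1366.

0.1366


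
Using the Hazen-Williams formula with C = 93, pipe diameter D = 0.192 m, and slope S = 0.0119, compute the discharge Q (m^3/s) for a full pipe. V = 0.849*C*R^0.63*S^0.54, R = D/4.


For a full circular pipe, R = D/4 = 0.192/4 = 0.048 m.
V = 0.849 * 93 * 0.048^0.63 * 0.0119^0.54
  = 0.849 * 93 * 0.147633 * 0.091368
  = 1.065 m/s.
Pipe area A = pi*D^2/4 = pi*0.192^2/4 = 0.029 m^2.
Q = A * V = 0.029 * 1.065 = 0.0308 m^3/s.

0.0308


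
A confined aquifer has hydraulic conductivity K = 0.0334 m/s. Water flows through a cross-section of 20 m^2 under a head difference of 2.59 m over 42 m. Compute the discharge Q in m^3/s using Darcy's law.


Darcy's law: Q = K * A * i, where i = dh/L.
Hydraulic gradient i = 2.59 / 42 = 0.061667.
Q = 0.0334 * 20 * 0.061667
  = 0.0412 m^3/s.

0.0412


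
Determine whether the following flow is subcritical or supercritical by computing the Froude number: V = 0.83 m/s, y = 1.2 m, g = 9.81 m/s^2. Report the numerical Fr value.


The Froude number is defined as Fr = V / sqrt(g*y).
g*y = 9.81 * 1.2 = 11.772.
sqrt(g*y) = sqrt(11.772) = 3.431.
Fr = 0.83 / 3.431 = 0.2419.
Since Fr < 1, the flow is subcritical.

0.2419


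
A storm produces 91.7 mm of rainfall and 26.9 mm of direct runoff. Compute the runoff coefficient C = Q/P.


The runoff coefficient C = runoff depth / rainfall depth.
C = 26.9 / 91.7
  = 0.2933.

0.2933


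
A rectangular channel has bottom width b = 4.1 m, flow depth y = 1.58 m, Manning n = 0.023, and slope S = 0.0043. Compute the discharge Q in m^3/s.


For a rectangular channel, the cross-sectional area A = b * y = 4.1 * 1.58 = 6.48 m^2.
The wetted perimeter P = b + 2y = 4.1 + 2*1.58 = 7.26 m.
Hydraulic radius R = A/P = 6.48/7.26 = 0.8923 m.
Velocity V = (1/n)*R^(2/3)*S^(1/2) = (1/0.023)*0.8923^(2/3)*0.0043^(1/2) = 2.6425 m/s.
Discharge Q = A * V = 6.48 * 2.6425 = 17.118 m^3/s.

17.118


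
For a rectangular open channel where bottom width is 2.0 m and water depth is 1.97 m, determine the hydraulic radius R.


For a rectangular section:
Flow area A = b * y = 2.0 * 1.97 = 3.94 m^2.
Wetted perimeter P = b + 2y = 2.0 + 2*1.97 = 5.94 m.
Hydraulic radius R = A/P = 3.94 / 5.94 = 0.6633 m.

0.6633


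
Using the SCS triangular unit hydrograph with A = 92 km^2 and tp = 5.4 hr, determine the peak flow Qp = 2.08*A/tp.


SCS formula: Qp = 2.08 * A / tp.
Qp = 2.08 * 92 / 5.4
   = 191.36 / 5.4
   = 35.44 m^3/s per cm.

35.44


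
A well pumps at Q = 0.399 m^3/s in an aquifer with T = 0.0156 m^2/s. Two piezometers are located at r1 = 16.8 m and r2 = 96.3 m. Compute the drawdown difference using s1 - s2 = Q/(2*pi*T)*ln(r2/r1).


Thiem equation: s1 - s2 = Q/(2*pi*T) * ln(r2/r1).
ln(r2/r1) = ln(96.3/16.8) = 1.7461.
Q/(2*pi*T) = 0.399 / (2*pi*0.0156) = 0.399 / 0.098 = 4.0707.
s1 - s2 = 4.0707 * 1.7461 = 7.1078 m.

7.1078
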